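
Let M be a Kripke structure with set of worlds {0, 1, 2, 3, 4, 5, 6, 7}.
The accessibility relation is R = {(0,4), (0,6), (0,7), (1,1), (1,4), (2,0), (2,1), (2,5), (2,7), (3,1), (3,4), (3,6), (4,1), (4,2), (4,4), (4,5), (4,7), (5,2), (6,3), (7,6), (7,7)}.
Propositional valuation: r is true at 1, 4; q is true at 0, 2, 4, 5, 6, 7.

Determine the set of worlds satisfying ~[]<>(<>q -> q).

Let φ = ~[]<>(<>q -> q). Evaluate φ at each world:
  0 (successors {4, 6, 7}): φ is true.
  1 (successors {1, 4}): φ is false.
  2 (successors {0, 1, 5, 7}): φ is false.
  3 (successors {1, 4, 6}): φ is true.
  4 (successors {1, 2, 4, 5, 7}): φ is false.
  5 (successors {2}): φ is false.
  6 (successors {3}): φ is false.
  7 (successors {6, 7}): φ is true.
For instance, at 1:
  At 1: []<>(<>q -> q) is true, so ~[]<>(<>q -> q) is false.
    At 1: []<>(<>q -> q) requires <>(<>q -> q) at every successor {1, 4}.
      At 1: <>(<>q -> q) is true.
      At 4: <>(<>q -> q) is true.
    So []<>(<>q -> q) is true at 1.
Satisfying worlds: {0, 3, 7}

0, 3, 7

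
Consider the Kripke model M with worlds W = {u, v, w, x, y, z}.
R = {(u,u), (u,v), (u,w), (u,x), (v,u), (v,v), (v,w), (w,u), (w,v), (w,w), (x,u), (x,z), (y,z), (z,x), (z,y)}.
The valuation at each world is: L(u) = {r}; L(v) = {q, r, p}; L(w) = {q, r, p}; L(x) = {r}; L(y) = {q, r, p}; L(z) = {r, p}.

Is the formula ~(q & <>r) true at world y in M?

No

At y: q & <>r is true, so ~(q & <>r) is false.
  At y: q is true, <>r is true, so q & <>r is true.
    At y: <>r requires r at some successor in {z}.
      r holds at z, so <>r is true at y.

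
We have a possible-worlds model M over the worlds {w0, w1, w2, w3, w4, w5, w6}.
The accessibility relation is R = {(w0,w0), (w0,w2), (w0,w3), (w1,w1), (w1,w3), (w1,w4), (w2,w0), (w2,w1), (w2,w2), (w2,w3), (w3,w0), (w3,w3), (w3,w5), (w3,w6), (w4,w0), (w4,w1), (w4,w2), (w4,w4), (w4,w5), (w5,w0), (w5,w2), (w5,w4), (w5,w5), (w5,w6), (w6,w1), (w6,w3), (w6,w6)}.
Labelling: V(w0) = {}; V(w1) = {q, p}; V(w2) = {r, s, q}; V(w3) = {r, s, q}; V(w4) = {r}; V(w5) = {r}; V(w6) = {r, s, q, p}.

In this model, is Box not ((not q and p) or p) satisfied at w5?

Recall that Box ψ holds at a world iff ψ holds at every accessible world, and Dia ψ holds iff ψ holds at some accessible world.
At w5: Box not ((not q and p) or p) requires not ((not q and p) or p) at every successor {w0, w2, w4, w5, w6}.
  not ((not q and p) or p) fails at w6, so Box not ((not q and p) or p) is false at w5.

No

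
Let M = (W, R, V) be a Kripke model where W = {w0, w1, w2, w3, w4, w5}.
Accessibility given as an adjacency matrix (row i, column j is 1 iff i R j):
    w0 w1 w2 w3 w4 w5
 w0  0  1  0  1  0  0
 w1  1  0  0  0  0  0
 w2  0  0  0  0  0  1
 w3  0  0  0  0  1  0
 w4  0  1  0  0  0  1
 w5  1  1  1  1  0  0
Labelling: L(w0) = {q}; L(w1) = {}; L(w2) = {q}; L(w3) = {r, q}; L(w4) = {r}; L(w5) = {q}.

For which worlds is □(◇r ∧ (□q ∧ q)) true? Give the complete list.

Recall that □ψ holds at a world iff ψ holds at every accessible world, and ◇ψ holds iff ψ holds at some accessible world.
Let φ = □(◇r ∧ (□q ∧ q)). Evaluate φ at each world:
  w0 (successors {w1, w3}): φ is false.
  w1 (successors {w0}): φ is false.
  w2 (successors {w5}): φ is false.
  w3 (successors {w4}): φ is false.
  w4 (successors {w1, w5}): φ is false.
  w5 (successors {w0, w1, w2, w3}): φ is false.
For instance, at w0:
  At w0: □(◇r ∧ (□q ∧ q)) requires ◇r ∧ (□q ∧ q) at every successor {w1, w3}.
    ◇r ∧ (□q ∧ q) fails at w1, so □(◇r ∧ (□q ∧ q)) is false at w0.
      At w1: ◇r is false, □q ∧ q is false, so ◇r ∧ (□q ∧ q) is false.
Satisfying worlds: none.

none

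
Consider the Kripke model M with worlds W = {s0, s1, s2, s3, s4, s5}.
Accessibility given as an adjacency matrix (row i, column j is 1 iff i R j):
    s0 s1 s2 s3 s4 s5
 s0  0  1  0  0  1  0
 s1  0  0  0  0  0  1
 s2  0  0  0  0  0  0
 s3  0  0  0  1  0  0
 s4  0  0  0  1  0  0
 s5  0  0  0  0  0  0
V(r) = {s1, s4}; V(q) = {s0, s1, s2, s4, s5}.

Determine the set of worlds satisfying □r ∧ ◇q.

Recall that □ψ holds at a world iff ψ holds at every accessible world, and ◇ψ holds iff ψ holds at some accessible world.
Let φ = □r ∧ ◇q. Evaluate φ at each world:
  s0 (successors {s1, s4}): φ is true.
  s1 (successors {s5}): φ is false.
  s2 (successors ∅): φ is false.
  s3 (successors {s3}): φ is false.
  s4 (successors {s3}): φ is false.
  s5 (successors ∅): φ is false.
For instance, at s4:
  At s4: □r is false, ◇q is false, so □r ∧ ◇q is false.
    At s4: □r requires r at every successor {s3}.
      r fails at s3, so □r is false at s4.
    At s4: ◇q requires q at some successor in {s3}.
      At s3: q is false.
    So ◇q is false at s4.
Satisfying worlds: {s0}

s0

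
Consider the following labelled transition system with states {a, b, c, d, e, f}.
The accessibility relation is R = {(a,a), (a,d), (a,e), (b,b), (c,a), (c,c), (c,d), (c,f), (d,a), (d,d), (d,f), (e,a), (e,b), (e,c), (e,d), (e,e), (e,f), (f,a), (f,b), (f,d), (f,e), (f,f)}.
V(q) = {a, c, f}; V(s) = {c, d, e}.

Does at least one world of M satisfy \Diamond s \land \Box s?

No

Let φ = \Diamond s \land \Box s. Evaluate φ at each world:
  a (successors {a, d, e}): φ is false.
  b (successors {b}): φ is false.
  c (successors {a, c, d, f}): φ is false.
  d (successors {a, d, f}): φ is false.
  e (successors {a, b, c, d, e, f}): φ is false.
  f (successors {a, b, d, e, f}): φ is false.
For instance, at a:
  At a: \Diamond s is true, \Box s is false, so \Diamond s \land \Box s is false.
    At a: \Diamond s requires s at some successor in {a, d, e}.
      s holds at d, so \Diamond s is true at a.
    At a: \Box s requires s at every successor {a, d, e}.
      s fails at a, so \Box s is false at a.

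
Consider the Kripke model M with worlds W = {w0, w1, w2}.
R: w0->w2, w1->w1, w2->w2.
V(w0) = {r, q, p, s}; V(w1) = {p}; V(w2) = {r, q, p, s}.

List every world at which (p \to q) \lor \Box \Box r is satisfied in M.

w0, w2

Recall that \Box ψ holds at a world iff ψ holds at every accessible world, and \Diamond ψ holds iff ψ holds at some accessible world.
Let φ = (p \to q) \lor \Box \Box r. Evaluate φ at each world:
  w0 (successors {w2}): φ is true.
  w1 (successors {w1}): φ is false.
  w2 (successors {w2}): φ is true.
For instance, at w1:
  At w1: p \to q is false, \Box \Box r is false, so (p \to q) \lor \Box \Box r is false.
    At w1: \Box \Box r requires \Box r at every successor {w1}.
      \Box r fails at w1, so \Box \Box r is false at w1.
Satisfying worlds: {w0, w2}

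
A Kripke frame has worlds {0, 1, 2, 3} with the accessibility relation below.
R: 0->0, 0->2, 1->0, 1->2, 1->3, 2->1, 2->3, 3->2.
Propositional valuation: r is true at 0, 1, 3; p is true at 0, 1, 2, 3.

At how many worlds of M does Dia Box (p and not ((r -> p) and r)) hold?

2

Let φ = Dia Box (p and not ((r -> p) and r)). Evaluate φ at each world:
  0 (successors {0, 2}): φ is false.
  1 (successors {0, 2, 3}): φ is true.
  2 (successors {1, 3}): φ is true.
  3 (successors {2}): φ is false.
For instance, at 3:
  At 3: Dia Box (p and not ((r -> p) and r)) requires Box (p and not ((r -> p) and r)) at some successor in {2}.
    At 2: Box (p and not ((r -> p) and r)) is false.
  So Dia Box (p and not ((r -> p) and r)) is false at 3.
Satisfying worlds: {1, 2}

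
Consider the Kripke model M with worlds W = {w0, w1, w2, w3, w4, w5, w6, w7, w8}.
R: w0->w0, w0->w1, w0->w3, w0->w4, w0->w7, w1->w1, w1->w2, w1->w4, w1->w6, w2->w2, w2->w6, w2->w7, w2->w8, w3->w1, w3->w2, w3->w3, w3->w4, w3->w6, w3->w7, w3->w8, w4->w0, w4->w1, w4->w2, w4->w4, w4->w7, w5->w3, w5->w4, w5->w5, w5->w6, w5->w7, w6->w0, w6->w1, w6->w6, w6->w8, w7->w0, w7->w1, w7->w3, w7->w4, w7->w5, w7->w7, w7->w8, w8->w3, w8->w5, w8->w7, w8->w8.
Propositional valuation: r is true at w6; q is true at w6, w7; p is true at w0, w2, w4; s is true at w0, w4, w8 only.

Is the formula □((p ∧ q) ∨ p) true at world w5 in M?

No

At w5: □((p ∧ q) ∨ p) requires (p ∧ q) ∨ p at every successor {w3, w4, w5, w6, w7}.
  (p ∧ q) ∨ p fails at w3, so □((p ∧ q) ∨ p) is false at w5.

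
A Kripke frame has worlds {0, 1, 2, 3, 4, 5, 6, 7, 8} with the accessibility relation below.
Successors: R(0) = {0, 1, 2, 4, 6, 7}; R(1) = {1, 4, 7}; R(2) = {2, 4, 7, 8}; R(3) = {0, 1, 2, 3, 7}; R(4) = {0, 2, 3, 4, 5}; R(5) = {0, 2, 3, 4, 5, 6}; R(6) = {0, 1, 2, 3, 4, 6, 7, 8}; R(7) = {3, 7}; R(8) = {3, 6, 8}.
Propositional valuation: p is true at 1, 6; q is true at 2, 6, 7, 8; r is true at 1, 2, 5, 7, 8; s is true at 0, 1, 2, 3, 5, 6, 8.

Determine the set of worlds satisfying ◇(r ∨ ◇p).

Recall that ◇ψ holds at a world iff ψ holds at some accessible world.
Let φ = ◇(r ∨ ◇p). Evaluate φ at each world:
  0 (successors {0, 1, 2, 4, 6, 7}): φ is true.
  1 (successors {1, 4, 7}): φ is true.
  2 (successors {2, 4, 7, 8}): φ is true.
  3 (successors {0, 1, 2, 3, 7}): φ is true.
  4 (successors {0, 2, 3, 4, 5}): φ is true.
  5 (successors {0, 2, 3, 4, 5, 6}): φ is true.
  6 (successors {0, 1, 2, 3, 4, 6, 7, 8}): φ is true.
  7 (successors {3, 7}): φ is true.
  8 (successors {3, 6, 8}): φ is true.
For instance, at 2:
  At 2: ◇(r ∨ ◇p) requires r ∨ ◇p at some successor in {2, 4, 7, 8}.
    r ∨ ◇p holds at 2, so ◇(r ∨ ◇p) is true at 2.
      At 2: r is true, ◇p is false, so r ∨ ◇p is true.
Satisfying worlds: {0, 1, 2, 3, 4, 5, 6, 7, 8}

0, 1, 2, 3, 4, 5, 6, 7, 8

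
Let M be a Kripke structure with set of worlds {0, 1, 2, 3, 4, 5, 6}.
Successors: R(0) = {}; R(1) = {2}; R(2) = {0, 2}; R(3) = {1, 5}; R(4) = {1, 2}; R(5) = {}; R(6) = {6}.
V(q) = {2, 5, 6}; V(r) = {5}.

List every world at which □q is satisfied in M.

0, 1, 5, 6

Recall that □ψ holds at a world iff ψ holds at every accessible world, and ◇ψ holds iff ψ holds at some accessible world.
Let φ = □q. Evaluate φ at each world:
  0 (successors ∅): φ is true.
  1 (successors {2}): φ is true.
  2 (successors {0, 2}): φ is false.
  3 (successors {1, 5}): φ is false.
  4 (successors {1, 2}): φ is false.
  5 (successors ∅): φ is true.
  6 (successors {6}): φ is true.
For instance, at 6:
  At 6: □q requires q at every successor {6}.
    At 6: q is true.
  So □q is true at 6.
Satisfying worlds: {0, 1, 5, 6}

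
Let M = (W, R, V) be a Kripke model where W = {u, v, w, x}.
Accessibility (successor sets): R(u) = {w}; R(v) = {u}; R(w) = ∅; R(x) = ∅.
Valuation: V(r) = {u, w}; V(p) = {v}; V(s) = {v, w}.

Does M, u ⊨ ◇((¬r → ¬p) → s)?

Yes

At u: ◇((¬r → ¬p) → s) requires (¬r → ¬p) → s at some successor in {w}.
  (¬r → ¬p) → s holds at w, so ◇((¬r → ¬p) → s) is true at u.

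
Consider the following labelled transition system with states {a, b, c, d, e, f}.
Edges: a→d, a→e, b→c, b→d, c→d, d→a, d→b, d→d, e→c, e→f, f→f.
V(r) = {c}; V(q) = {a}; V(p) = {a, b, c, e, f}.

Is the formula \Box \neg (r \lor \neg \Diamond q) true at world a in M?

No

At a: \Box \neg (r \lor \neg \Diamond q) requires \neg (r \lor \neg \Diamond q) at every successor {d, e}.
  \neg (r \lor \neg \Diamond q) fails at e, so \Box \neg (r \lor \neg \Diamond q) is false at a.
    At e: r \lor \neg \Diamond q is true, so \neg (r \lor \neg \Diamond q) is false.
      At e: r is false, \neg \Diamond q is true, so r \lor \neg \Diamond q is true.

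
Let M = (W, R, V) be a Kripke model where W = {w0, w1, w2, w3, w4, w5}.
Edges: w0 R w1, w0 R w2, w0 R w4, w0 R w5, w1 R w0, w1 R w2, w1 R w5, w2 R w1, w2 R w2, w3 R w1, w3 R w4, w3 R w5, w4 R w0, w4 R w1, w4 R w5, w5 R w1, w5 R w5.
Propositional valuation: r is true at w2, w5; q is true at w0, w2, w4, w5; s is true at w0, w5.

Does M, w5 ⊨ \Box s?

At w5: \Box s requires s at every successor {w1, w5}.
  s fails at w1, so \Box s is false at w5.

No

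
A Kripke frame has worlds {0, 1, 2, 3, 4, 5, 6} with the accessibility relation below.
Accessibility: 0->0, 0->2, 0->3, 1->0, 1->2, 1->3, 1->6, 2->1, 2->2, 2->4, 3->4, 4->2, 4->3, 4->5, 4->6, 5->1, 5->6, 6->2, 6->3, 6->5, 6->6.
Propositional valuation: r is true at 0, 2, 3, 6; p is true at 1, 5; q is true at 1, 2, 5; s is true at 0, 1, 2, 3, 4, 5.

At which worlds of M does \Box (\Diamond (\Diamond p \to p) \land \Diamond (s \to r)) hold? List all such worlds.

Let φ = \Box (\Diamond (\Diamond p \to p) \land \Diamond (s \to r)). Evaluate φ at each world:
  0 (successors {0, 2, 3}): φ is false.
  1 (successors {0, 2, 3, 6}): φ is false.
  2 (successors {1, 2, 4}): φ is true.
  3 (successors {4}): φ is true.
  4 (successors {2, 3, 5, 6}): φ is false.
  5 (successors {1, 6}): φ is true.
  6 (successors {2, 3, 5, 6}): φ is false.
For instance, at 3:
  At 3: \Box (\Diamond (\Diamond p \to p) \land \Diamond (s \to r)) requires \Diamond (\Diamond p \to p) \land \Diamond (s \to r) at every successor {4}.
      At 4: \Diamond (\Diamond p \to p) is true, \Diamond (s \to r) is true, so \Diamond (\Diamond p \to p) \land \Diamond (s \to r) is true.
  So \Box (\Diamond (\Diamond p \to p) \land \Diamond (s \to r)) is true at 3.
Satisfying worlds: {2, 3, 5}

2, 3, 5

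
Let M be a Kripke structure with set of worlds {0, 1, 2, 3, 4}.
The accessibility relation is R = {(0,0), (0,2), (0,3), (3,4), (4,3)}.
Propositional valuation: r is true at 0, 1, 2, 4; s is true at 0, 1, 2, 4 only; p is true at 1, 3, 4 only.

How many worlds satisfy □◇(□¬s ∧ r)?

Let φ = □◇(□¬s ∧ r). Evaluate φ at each world:
  0 (successors {0, 2, 3}): φ is false.
  1 (successors ∅): φ is true.
  2 (successors ∅): φ is true.
  3 (successors {4}): φ is false.
  4 (successors {3}): φ is true.
For instance, at 4:
  At 4: □◇(□¬s ∧ r) requires ◇(□¬s ∧ r) at every successor {3}.
      At 3: ◇(□¬s ∧ r) requires □¬s ∧ r at some successor in {4}.
        □¬s ∧ r holds at 4, so ◇(□¬s ∧ r) is true at 3.
  So □◇(□¬s ∧ r) is true at 4.
Satisfying worlds: {1, 2, 4}

3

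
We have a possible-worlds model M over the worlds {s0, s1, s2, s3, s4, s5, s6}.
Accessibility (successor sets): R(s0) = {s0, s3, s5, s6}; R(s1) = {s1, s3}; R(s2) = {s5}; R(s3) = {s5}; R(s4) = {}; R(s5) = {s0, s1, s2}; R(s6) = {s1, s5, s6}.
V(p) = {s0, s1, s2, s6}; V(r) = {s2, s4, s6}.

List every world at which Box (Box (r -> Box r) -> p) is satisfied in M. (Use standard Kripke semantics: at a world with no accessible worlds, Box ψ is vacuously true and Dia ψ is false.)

Let φ = Box (Box (r -> Box r) -> p). Evaluate φ at each world:
  s0 (successors {s0, s3, s5, s6}): φ is false.
  s1 (successors {s1, s3}): φ is false.
  s2 (successors {s5}): φ is true.
  s3 (successors {s5}): φ is true.
  s4 (successors ∅): φ is true.
  s5 (successors {s0, s1, s2}): φ is true.
  s6 (successors {s1, s5, s6}): φ is true.
For instance, at s5:
  At s5: Box (Box (r -> Box r) -> p) requires Box (r -> Box r) -> p at every successor {s0, s1, s2}.
      At s0: Box (r -> Box r) is false, p is true, so Box (r -> Box r) -> p is true.
      At s1: Box (r -> Box r) is true, p is true, so Box (r -> Box r) -> p is true.
      At s2: Box (r -> Box r) is true, p is true, so Box (r -> Box r) -> p is true.
  So Box (Box (r -> Box r) -> p) is true at s5.
Satisfying worlds: {s2, s3, s4, s5, s6}

s2, s3, s4, s5, s6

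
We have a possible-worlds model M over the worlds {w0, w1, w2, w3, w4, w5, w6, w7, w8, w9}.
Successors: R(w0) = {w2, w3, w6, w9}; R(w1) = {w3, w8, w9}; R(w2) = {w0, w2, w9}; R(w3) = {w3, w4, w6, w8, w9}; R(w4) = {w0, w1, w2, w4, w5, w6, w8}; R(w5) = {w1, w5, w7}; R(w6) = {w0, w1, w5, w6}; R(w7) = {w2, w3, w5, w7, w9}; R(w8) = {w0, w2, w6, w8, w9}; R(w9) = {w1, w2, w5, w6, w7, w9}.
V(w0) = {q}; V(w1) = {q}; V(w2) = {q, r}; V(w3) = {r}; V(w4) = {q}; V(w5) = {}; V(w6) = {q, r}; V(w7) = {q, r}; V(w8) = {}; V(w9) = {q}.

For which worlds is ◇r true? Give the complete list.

Let φ = ◇r. Evaluate φ at each world:
  w0 (successors {w2, w3, w6, w9}): φ is true.
  w1 (successors {w3, w8, w9}): φ is true.
  w2 (successors {w0, w2, w9}): φ is true.
  w3 (successors {w3, w4, w6, w8, w9}): φ is true.
  w4 (successors {w0, w1, w2, w4, w5, w6, w8}): φ is true.
  w5 (successors {w1, w5, w7}): φ is true.
  w6 (successors {w0, w1, w5, w6}): φ is true.
  w7 (successors {w2, w3, w5, w7, w9}): φ is true.
  w8 (successors {w0, w2, w6, w8, w9}): φ is true.
  w9 (successors {w1, w2, w5, w6, w7, w9}): φ is true.
For instance, at w7:
  At w7: ◇r requires r at some successor in {w2, w3, w5, w7, w9}.
    r holds at w2, so ◇r is true at w7.
Satisfying worlds: {w0, w1, w2, w3, w4, w5, w6, w7, w8, w9}

w0, w1, w2, w3, w4, w5, w6, w7, w8, w9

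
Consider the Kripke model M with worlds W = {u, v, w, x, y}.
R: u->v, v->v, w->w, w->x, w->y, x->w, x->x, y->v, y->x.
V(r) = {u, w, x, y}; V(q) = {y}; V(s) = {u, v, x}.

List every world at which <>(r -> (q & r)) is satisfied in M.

u, v, w, y

Let φ = <>(r -> (q & r)). Evaluate φ at each world:
  u (successors {v}): φ is true.
  v (successors {v}): φ is true.
  w (successors {w, x, y}): φ is true.
  x (successors {w, x}): φ is false.
  y (successors {v, x}): φ is true.
For instance, at x:
  At x: <>(r -> (q & r)) requires r -> (q & r) at some successor in {w, x}.
    At w: r -> (q & r) is false.
    At x: r -> (q & r) is false.
  So <>(r -> (q & r)) is false at x.
Satisfying worlds: {u, v, w, y}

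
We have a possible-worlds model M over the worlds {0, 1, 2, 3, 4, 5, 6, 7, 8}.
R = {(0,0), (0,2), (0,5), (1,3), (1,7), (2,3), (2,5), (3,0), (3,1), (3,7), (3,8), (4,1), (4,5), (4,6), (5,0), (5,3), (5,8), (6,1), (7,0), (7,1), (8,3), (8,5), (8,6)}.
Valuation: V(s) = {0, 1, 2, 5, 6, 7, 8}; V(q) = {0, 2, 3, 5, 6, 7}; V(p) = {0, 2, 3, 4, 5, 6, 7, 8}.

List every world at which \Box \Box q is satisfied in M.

Let φ = \Box \Box q. Evaluate φ at each world:
  0 (successors {0, 2, 5}): φ is false.
  1 (successors {3, 7}): φ is false.
  2 (successors {3, 5}): φ is false.
  3 (successors {0, 1, 7, 8}): φ is false.
  4 (successors {1, 5, 6}): φ is false.
  5 (successors {0, 3, 8}): φ is false.
  6 (successors {1}): φ is true.
  7 (successors {0, 1}): φ is true.
  8 (successors {3, 5, 6}): φ is false.
For instance, at 5:
  At 5: \Box \Box q requires \Box q at every successor {0, 3, 8}.
    \Box q fails at 3, so \Box \Box q is false at 5.
      At 3: \Box q requires q at every successor {0, 1, 7, 8}.
        q fails at 1, so \Box q is false at 3.
Satisfying worlds: {6, 7}

6, 7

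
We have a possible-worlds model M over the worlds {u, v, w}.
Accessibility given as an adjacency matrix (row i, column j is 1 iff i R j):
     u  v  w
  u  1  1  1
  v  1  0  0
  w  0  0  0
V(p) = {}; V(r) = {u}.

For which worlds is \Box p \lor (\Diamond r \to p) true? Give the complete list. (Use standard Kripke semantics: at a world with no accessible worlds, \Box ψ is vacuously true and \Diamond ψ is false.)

Recall that \Box ψ holds at a world iff ψ holds at every accessible world, and \Diamond ψ holds iff ψ holds at some accessible world.
Let φ = \Box p \lor (\Diamond r \to p). Evaluate φ at each world:
  u (successors {u, v, w}): φ is false.
  v (successors {u}): φ is false.
  w (successors ∅): φ is true.
For instance, at v:
  At v: \Box p is false, \Diamond r \to p is false, so \Box p \lor (\Diamond r \to p) is false.
    At v: \Box p requires p at every successor {u}.
      p fails at u, so \Box p is false at v.
    At v: \Diamond r is true, p is false, so \Diamond r \to p is false.
      At v: \Diamond r requires r at some successor in {u}.
        r holds at u, so \Diamond r is true at v.
Satisfying worlds: {w}

w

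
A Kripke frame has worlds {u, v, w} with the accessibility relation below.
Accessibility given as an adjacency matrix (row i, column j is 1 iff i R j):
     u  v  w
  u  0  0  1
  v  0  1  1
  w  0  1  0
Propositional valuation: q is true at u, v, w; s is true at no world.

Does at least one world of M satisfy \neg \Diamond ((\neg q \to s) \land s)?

Yes

Let φ = \neg \Diamond ((\neg q \to s) \land s). Evaluate φ at each world:
  u (successors {w}): φ is true.
  v (successors {v, w}): φ is true.
  w (successors {v}): φ is true.
Detail at u (witness):
  At u: \Diamond ((\neg q \to s) \land s) is false, so \neg \Diamond ((\neg q \to s) \land s) is true.
    At u: \Diamond ((\neg q \to s) \land s) requires (\neg q \to s) \land s at some successor in {w}.
      At w: (\neg q \to s) \land s is false.
    So \Diamond ((\neg q \to s) \land s) is false at u.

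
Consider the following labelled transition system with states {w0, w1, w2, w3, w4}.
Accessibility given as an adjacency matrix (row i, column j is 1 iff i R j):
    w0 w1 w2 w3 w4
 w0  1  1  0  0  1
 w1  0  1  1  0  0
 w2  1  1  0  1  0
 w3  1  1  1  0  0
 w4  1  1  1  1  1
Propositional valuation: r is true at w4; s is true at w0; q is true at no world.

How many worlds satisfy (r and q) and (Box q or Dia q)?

0

Let φ = (r and q) and (Box q or Dia q). Evaluate φ at each world:
  w0 (successors {w0, w1, w4}): φ is false.
  w1 (successors {w1, w2}): φ is false.
  w2 (successors {w0, w1, w3}): φ is false.
  w3 (successors {w0, w1, w2}): φ is false.
  w4 (successors {w0, w1, w2, w3, w4}): φ is false.
For instance, at w3:
  At w3: r and q is false, Box q or Dia q is false, so (r and q) and (Box q or Dia q) is false.
    At w3: Box q is false, Dia q is false, so Box q or Dia q is false.
      At w3: Box q requires q at every successor {w0, w1, w2}.
        q fails at w0, so Box q is false at w3.
      At w3: Dia q requires q at some successor in {w0, w1, w2}.
        At w0: q is false.
        At w1: q is false.
        At w2: q is false.
      So Dia q is false at w3.
Satisfying worlds: none.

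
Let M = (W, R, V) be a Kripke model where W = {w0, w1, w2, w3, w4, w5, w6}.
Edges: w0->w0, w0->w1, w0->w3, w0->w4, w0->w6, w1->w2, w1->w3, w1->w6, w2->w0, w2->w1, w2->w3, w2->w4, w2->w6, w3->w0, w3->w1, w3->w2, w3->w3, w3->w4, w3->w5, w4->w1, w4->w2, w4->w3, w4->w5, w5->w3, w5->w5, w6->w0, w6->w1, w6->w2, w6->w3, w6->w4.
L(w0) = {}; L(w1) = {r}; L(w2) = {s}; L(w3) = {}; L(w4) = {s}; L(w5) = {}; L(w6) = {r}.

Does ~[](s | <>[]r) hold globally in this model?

Let φ = ~[](s | <>[]r). Evaluate φ at each world:
  w0 (successors {w0, w1, w3, w4, w6}): φ is true.
  w1 (successors {w2, w3, w6}): φ is true.
  w2 (successors {w0, w1, w3, w4, w6}): φ is true.
  w3 (successors {w0, w1, w2, w3, w4, w5}): φ is true.
  w4 (successors {w1, w2, w3, w5}): φ is true.
  w5 (successors {w3, w5}): φ is true.
  w6 (successors {w0, w1, w2, w3, w4}): φ is true.
For instance, at w4:
  At w4: [](s | <>[]r) is false, so ~[](s | <>[]r) is true.
    At w4: [](s | <>[]r) requires s | <>[]r at every successor {w1, w2, w3, w5}.
      s | <>[]r fails at w1, so [](s | <>[]r) is false at w4.

Yes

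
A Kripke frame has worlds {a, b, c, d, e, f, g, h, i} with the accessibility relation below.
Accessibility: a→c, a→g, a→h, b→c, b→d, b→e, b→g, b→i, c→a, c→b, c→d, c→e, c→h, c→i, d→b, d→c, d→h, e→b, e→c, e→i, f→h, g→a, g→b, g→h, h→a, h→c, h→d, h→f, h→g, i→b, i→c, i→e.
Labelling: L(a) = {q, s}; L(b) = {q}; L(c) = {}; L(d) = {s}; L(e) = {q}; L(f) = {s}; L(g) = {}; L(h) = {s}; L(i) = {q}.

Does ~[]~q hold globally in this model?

No

Let φ = ~[]~q. Evaluate φ at each world:
  a (successors {c, g, h}): φ is false.
  b (successors {c, d, e, g, i}): φ is true.
  c (successors {a, b, d, e, h, i}): φ is true.
  d (successors {b, c, h}): φ is true.
  e (successors {b, c, i}): φ is true.
  f (successors {h}): φ is false.
  g (successors {a, b, h}): φ is true.
  h (successors {a, c, d, f, g}): φ is true.
  i (successors {b, c, e}): φ is true.
Detail at a (counterexample):
  At a: []~q is true, so ~[]~q is false.
    At a: []~q requires ~q at every successor {c, g, h}.
      At c: ~q is true.
      At g: ~q is true.
      At h: ~q is true.
    So []~q is true at a.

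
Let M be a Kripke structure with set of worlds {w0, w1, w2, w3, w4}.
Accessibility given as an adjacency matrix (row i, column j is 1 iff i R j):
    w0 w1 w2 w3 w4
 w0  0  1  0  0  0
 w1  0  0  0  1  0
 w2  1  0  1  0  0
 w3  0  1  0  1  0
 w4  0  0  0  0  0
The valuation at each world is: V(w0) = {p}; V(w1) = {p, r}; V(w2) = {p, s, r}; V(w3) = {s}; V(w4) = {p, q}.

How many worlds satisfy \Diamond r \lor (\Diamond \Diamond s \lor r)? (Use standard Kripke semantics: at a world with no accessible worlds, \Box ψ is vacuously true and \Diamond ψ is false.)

4

Let φ = \Diamond r \lor (\Diamond \Diamond s \lor r). Evaluate φ at each world:
  w0 (successors {w1}): φ is true.
  w1 (successors {w3}): φ is true.
  w2 (successors {w0, w2}): φ is true.
  w3 (successors {w1, w3}): φ is true.
  w4 (successors ∅): φ is false.
For instance, at w3:
  At w3: \Diamond r is true, \Diamond \Diamond s \lor r is true, so \Diamond r \lor (\Diamond \Diamond s \lor r) is true.
    At w3: \Diamond r requires r at some successor in {w1, w3}.
      r holds at w1, so \Diamond r is true at w3.
    At w3: \Diamond \Diamond s is true, r is false, so \Diamond \Diamond s \lor r is true.
      At w3: \Diamond \Diamond s requires \Diamond s at some successor in {w1, w3}.
        \Diamond s holds at w1, so \Diamond \Diamond s is true at w3.
Satisfying worlds: {w0, w1, w2, w3}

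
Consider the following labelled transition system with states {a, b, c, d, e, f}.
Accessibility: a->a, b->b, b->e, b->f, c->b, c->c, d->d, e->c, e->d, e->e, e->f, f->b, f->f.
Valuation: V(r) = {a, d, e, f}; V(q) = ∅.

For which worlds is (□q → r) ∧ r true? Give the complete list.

a, d, e, f

Let φ = (□q → r) ∧ r. Evaluate φ at each world:
  a (successors {a}): φ is true.
  b (successors {b, e, f}): φ is false.
  c (successors {b, c}): φ is false.
  d (successors {d}): φ is true.
  e (successors {c, d, e, f}): φ is true.
  f (successors {b, f}): φ is true.
For instance, at a:
  At a: □q → r is true, r is true, so (□q → r) ∧ r is true.
    At a: □q is false, r is true, so □q → r is true.
      At a: □q requires q at every successor {a}.
        q fails at a, so □q is false at a.
Satisfying worlds: {a, d, e, f}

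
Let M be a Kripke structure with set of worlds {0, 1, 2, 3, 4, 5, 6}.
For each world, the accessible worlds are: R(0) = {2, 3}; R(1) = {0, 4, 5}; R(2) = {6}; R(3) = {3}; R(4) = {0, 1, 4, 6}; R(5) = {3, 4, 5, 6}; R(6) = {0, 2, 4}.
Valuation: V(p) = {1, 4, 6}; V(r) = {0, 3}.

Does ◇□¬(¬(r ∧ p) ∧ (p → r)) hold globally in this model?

Let φ = ◇□¬(¬(r ∧ p) ∧ (p → r)). Evaluate φ at each world:
  0 (successors {2, 3}): φ is true.
  1 (successors {0, 4, 5}): φ is false.
  2 (successors {6}): φ is false.
  3 (successors {3}): φ is false.
  4 (successors {0, 1, 4, 6}): φ is false.
  5 (successors {3, 4, 5, 6}): φ is false.
  6 (successors {0, 2, 4}): φ is true.
Detail at 1 (counterexample):
  At 1: ◇□¬(¬(r ∧ p) ∧ (p → r)) requires □¬(¬(r ∧ p) ∧ (p → r)) at some successor in {0, 4, 5}.
    At 0: □¬(¬(r ∧ p) ∧ (p → r)) is false.
    At 4: □¬(¬(r ∧ p) ∧ (p → r)) is false.
    At 5: □¬(¬(r ∧ p) ∧ (p → r)) is false.
  So ◇□¬(¬(r ∧ p) ∧ (p → r)) is false at 1.

No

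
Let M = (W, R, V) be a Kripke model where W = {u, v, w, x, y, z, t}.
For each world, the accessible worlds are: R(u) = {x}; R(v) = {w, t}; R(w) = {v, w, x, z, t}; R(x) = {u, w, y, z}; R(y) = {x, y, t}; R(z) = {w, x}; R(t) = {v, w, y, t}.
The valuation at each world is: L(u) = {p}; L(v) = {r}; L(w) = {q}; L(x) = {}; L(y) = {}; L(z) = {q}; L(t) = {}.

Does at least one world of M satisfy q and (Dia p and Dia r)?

No

Let φ = q and (Dia p and Dia r). Evaluate φ at each world:
  u (successors {x}): φ is false.
  v (successors {w, t}): φ is false.
  w (successors {v, w, x, z, t}): φ is false.
  x (successors {u, w, y, z}): φ is false.
  y (successors {x, y, t}): φ is false.
  z (successors {w, x}): φ is false.
  t (successors {v, w, y, t}): φ is false.
For instance, at u:
  At u: q is false, Dia p and Dia r is false, so q and (Dia p and Dia r) is false.
    At u: Dia p is false, Dia r is false, so Dia p and Dia r is false.
      At u: Dia p requires p at some successor in {x}.
        At x: p is false.
      So Dia p is false at u.
      At u: Dia r requires r at some successor in {x}.
        At x: r is false.
      So Dia r is false at u.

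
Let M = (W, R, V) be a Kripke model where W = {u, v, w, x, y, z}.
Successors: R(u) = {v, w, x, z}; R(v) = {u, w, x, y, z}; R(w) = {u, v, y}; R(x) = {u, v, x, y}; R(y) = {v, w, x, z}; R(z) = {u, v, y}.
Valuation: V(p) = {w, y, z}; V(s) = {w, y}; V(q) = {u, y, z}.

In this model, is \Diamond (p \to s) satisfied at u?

Yes

At u: \Diamond (p \to s) requires p \to s at some successor in {v, w, x, z}.
  p \to s holds at v, so \Diamond (p \to s) is true at u.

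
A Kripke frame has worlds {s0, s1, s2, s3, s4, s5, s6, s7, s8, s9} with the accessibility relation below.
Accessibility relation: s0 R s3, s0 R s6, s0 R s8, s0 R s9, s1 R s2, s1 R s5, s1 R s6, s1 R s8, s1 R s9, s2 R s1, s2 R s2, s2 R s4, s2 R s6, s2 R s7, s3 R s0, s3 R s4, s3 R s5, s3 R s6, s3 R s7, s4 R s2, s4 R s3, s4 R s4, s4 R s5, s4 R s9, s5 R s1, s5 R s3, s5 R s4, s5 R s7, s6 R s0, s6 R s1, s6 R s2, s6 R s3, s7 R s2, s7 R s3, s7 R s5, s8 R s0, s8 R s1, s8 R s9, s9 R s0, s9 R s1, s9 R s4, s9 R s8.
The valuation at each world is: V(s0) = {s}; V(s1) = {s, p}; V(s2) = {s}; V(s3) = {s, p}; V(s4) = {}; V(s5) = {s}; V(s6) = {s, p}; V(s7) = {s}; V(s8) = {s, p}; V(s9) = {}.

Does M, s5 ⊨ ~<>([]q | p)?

No

At s5: <>([]q | p) is true, so ~<>([]q | p) is false.
  At s5: <>([]q | p) requires []q | p at some successor in {s1, s3, s4, s7}.
    []q | p holds at s1, so <>([]q | p) is true at s5.
      At s1: []q is false, p is true, so []q | p is true.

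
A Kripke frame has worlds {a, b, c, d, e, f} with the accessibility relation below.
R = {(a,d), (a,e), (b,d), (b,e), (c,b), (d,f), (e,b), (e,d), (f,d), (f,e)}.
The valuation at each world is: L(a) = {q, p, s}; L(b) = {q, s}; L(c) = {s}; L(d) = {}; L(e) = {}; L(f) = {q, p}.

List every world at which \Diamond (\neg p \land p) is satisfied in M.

none

Let φ = \Diamond (\neg p \land p). Evaluate φ at each world:
  a (successors {d, e}): φ is false.
  b (successors {d, e}): φ is false.
  c (successors {b}): φ is false.
  d (successors {f}): φ is false.
  e (successors {b, d}): φ is false.
  f (successors {d, e}): φ is false.
For instance, at a:
  At a: \Diamond (\neg p \land p) requires \neg p \land p at some successor in {d, e}.
    At d: \neg p \land p is false.
    At e: \neg p \land p is false.
  So \Diamond (\neg p \land p) is false at a.
Satisfying worlds: none.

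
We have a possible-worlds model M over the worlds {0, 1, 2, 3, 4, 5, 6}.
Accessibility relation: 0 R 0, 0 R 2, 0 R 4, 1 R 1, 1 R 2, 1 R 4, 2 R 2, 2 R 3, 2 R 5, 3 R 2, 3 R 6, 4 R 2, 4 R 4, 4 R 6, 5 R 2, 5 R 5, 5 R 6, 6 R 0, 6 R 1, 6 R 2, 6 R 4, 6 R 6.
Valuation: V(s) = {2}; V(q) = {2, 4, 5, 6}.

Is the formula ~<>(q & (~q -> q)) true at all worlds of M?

No

Let φ = ~<>(q & (~q -> q)). Evaluate φ at each world:
  0 (successors {0, 2, 4}): φ is false.
  1 (successors {1, 2, 4}): φ is false.
  2 (successors {2, 3, 5}): φ is false.
  3 (successors {2, 6}): φ is false.
  4 (successors {2, 4, 6}): φ is false.
  5 (successors {2, 5, 6}): φ is false.
  6 (successors {0, 1, 2, 4, 6}): φ is false.
Detail at 0 (counterexample):
  At 0: <>(q & (~q -> q)) is true, so ~<>(q & (~q -> q)) is false.
    At 0: <>(q & (~q -> q)) requires q & (~q -> q) at some successor in {0, 2, 4}.
      q & (~q -> q) holds at 2, so <>(q & (~q -> q)) is true at 0.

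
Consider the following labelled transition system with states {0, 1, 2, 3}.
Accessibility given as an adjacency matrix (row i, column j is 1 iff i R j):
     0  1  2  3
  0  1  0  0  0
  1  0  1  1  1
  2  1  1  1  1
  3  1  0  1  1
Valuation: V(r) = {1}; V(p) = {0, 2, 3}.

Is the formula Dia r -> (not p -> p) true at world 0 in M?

Yes

At 0: Dia r is false, not p -> p is true, so Dia r -> (not p -> p) is true.
  At 0: Dia r requires r at some successor in {0}.
    At 0: r is false.
  So Dia r is false at 0.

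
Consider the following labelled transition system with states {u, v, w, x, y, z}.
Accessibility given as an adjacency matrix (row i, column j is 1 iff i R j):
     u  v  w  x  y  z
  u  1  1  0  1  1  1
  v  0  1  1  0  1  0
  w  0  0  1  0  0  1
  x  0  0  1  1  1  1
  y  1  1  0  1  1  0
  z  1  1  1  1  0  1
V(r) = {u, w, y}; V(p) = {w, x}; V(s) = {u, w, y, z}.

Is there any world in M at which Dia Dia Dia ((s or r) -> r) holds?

Yes

Let φ = Dia Dia Dia ((s or r) -> r). Evaluate φ at each world:
  u (successors {u, v, x, y, z}): φ is true.
  v (successors {v, w, y}): φ is true.
  w (successors {w, z}): φ is true.
  x (successors {w, x, y, z}): φ is true.
  y (successors {u, v, x, y}): φ is true.
  z (successors {u, v, w, x, z}): φ is true.
Detail at u (witness):
  At u: Dia Dia Dia ((s or r) -> r) requires Dia Dia ((s or r) -> r) at some successor in {u, v, x, y, z}.
    Dia Dia ((s or r) -> r) holds at u, so Dia Dia Dia ((s or r) -> r) is true at u.
      At u: Dia Dia ((s or r) -> r) requires Dia ((s or r) -> r) at some successor in {u, v, x, y, z}.
        Dia ((s or r) -> r) holds at u, so Dia Dia ((s or r) -> r) is true at u.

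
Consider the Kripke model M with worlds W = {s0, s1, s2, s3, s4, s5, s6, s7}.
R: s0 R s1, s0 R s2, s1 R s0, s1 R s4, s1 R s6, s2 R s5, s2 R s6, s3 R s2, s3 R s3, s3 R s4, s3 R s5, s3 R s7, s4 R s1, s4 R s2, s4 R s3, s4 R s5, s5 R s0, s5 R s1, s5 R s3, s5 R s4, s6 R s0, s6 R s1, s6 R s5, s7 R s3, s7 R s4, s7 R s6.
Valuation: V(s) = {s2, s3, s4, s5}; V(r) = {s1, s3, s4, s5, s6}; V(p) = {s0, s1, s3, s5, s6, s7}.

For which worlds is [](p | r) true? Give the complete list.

Let φ = [](p | r). Evaluate φ at each world:
  s0 (successors {s1, s2}): φ is false.
  s1 (successors {s0, s4, s6}): φ is true.
  s2 (successors {s5, s6}): φ is true.
  s3 (successors {s2, s3, s4, s5, s7}): φ is false.
  s4 (successors {s1, s2, s3, s5}): φ is false.
  s5 (successors {s0, s1, s3, s4}): φ is true.
  s6 (successors {s0, s1, s5}): φ is true.
  s7 (successors {s3, s4, s6}): φ is true.
For instance, at s1:
  At s1: [](p | r) requires p | r at every successor {s0, s4, s6}.
    At s0: p | r is true.
    At s4: p | r is true.
    At s6: p | r is true.
  So [](p | r) is true at s1.
Satisfying worlds: {s1, s2, s5, s6, s7}

s1, s2, s5, s6, s7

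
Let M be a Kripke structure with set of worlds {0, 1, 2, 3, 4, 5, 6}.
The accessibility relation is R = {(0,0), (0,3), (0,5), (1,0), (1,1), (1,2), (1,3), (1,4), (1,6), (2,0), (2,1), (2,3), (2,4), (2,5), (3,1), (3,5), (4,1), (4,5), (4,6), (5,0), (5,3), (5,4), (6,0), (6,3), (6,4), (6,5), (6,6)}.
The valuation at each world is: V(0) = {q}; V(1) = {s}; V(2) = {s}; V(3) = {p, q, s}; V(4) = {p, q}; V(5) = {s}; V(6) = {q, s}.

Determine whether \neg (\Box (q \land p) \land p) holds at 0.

At 0: \Box (q \land p) \land p is false, so \neg (\Box (q \land p) \land p) is true.
  At 0: \Box (q \land p) is false, p is false, so \Box (q \land p) \land p is false.
    At 0: \Box (q \land p) requires q \land p at every successor {0, 3, 5}.
      q \land p fails at 0, so \Box (q \land p) is false at 0.

Yes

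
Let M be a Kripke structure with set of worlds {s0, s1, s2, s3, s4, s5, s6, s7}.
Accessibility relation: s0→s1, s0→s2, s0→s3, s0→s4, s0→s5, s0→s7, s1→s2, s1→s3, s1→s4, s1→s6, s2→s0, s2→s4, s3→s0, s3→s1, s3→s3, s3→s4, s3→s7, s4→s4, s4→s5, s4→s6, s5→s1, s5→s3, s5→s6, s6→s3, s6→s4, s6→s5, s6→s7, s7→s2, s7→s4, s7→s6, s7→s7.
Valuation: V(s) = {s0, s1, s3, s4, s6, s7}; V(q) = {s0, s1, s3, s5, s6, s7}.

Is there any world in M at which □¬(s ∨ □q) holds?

No

Recall that □ψ holds at a world iff ψ holds at every accessible world, and ◇ψ holds iff ψ holds at some accessible world.
Let φ = □¬(s ∨ □q). Evaluate φ at each world:
  s0 (successors {s1, s2, s3, s4, s5, s7}): φ is false.
  s1 (successors {s2, s3, s4, s6}): φ is false.
  s2 (successors {s0, s4}): φ is false.
  s3 (successors {s0, s1, s3, s4, s7}): φ is false.
  s4 (successors {s4, s5, s6}): φ is false.
  s5 (successors {s1, s3, s6}): φ is false.
  s6 (successors {s3, s4, s5, s7}): φ is false.
  s7 (successors {s2, s4, s6, s7}): φ is false.
For instance, at s3:
  At s3: □¬(s ∨ □q) requires ¬(s ∨ □q) at every successor {s0, s1, s3, s4, s7}.
    ¬(s ∨ □q) fails at s0, so □¬(s ∨ □q) is false at s3.
      At s0: s ∨ □q is true, so ¬(s ∨ □q) is false.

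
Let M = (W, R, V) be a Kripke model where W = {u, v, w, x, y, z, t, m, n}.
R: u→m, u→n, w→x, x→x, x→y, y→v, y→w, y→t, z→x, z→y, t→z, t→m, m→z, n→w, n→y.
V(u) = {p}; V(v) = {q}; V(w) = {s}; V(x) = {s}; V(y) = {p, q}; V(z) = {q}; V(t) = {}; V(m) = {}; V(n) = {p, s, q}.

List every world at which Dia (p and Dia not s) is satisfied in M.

u, x, z, n

Let φ = Dia (p and Dia not s). Evaluate φ at each world:
  u (successors {m, n}): φ is true.
  v (successors ∅): φ is false.
  w (successors {x}): φ is false.
  x (successors {x, y}): φ is true.
  y (successors {v, w, t}): φ is false.
  z (successors {x, y}): φ is true.
  t (successors {z, m}): φ is false.
  m (successors {z}): φ is false.
  n (successors {w, y}): φ is true.
For instance, at y:
  At y: Dia (p and Dia not s) requires p and Dia not s at some successor in {v, w, t}.
    At v: p and Dia not s is false.
    At w: p and Dia not s is false.
    At t: p and Dia not s is false.
  So Dia (p and Dia not s) is false at y.
Satisfying worlds: {u, x, z, n}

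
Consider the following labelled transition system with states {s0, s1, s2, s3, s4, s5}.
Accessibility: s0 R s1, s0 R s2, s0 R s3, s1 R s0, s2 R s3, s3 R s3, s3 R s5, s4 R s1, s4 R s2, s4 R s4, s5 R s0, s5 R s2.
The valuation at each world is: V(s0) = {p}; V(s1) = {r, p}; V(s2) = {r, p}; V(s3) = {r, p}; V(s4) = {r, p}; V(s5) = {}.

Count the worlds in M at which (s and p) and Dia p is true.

Let φ = (s and p) and Dia p. Evaluate φ at each world:
  s0 (successors {s1, s2, s3}): φ is false.
  s1 (successors {s0}): φ is false.
  s2 (successors {s3}): φ is false.
  s3 (successors {s3, s5}): φ is false.
  s4 (successors {s1, s2, s4}): φ is false.
  s5 (successors {s0, s2}): φ is false.
For instance, at s0:
  At s0: s and p is false, Dia p is true, so (s and p) and Dia p is false.
    At s0: Dia p requires p at some successor in {s1, s2, s3}.
      p holds at s1, so Dia p is true at s0.
Satisfying worlds: none.

0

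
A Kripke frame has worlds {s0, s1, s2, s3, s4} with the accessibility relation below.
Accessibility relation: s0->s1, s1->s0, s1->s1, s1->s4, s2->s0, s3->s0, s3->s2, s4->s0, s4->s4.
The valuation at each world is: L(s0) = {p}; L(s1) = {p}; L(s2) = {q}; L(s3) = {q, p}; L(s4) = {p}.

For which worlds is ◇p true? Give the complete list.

Let φ = ◇p. Evaluate φ at each world:
  s0 (successors {s1}): φ is true.
  s1 (successors {s0, s1, s4}): φ is true.
  s2 (successors {s0}): φ is true.
  s3 (successors {s0, s2}): φ is true.
  s4 (successors {s0, s4}): φ is true.
For instance, at s0:
  At s0: ◇p requires p at some successor in {s1}.
    p holds at s1, so ◇p is true at s0.
Satisfying worlds: {s0, s1, s2, s3, s4}

s0, s1, s2, s3, s4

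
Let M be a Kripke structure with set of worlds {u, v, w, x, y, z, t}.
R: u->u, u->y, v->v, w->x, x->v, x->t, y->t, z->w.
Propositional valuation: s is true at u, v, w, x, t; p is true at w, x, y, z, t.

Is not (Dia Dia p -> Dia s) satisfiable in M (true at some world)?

No

Let φ = not (Dia Dia p -> Dia s). Evaluate φ at each world:
  u (successors {u, y}): φ is false.
  v (successors {v}): φ is false.
  w (successors {x}): φ is false.
  x (successors {v, t}): φ is false.
  y (successors {t}): φ is false.
  z (successors {w}): φ is false.
  t (successors ∅): φ is false.
For instance, at x:
  At x: Dia Dia p -> Dia s is true, so not (Dia Dia p -> Dia s) is false.
    At x: Dia Dia p is false, Dia s is true, so Dia Dia p -> Dia s is true.
      At x: Dia Dia p requires Dia p at some successor in {v, t}.
        At v: Dia p is false.
        At t: Dia p is false.
      So Dia Dia p is false at x.
      At x: Dia s requires s at some successor in {v, t}.
        s holds at v, so Dia s is true at x.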